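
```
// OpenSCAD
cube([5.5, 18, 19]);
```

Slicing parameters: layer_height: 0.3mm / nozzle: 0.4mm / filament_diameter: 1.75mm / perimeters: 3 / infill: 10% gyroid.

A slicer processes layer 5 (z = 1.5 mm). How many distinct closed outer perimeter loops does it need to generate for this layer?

At z = 1.5 mm: the cube (footprint 5.5×18) is included at this height. The result has 1 disconnected region.

1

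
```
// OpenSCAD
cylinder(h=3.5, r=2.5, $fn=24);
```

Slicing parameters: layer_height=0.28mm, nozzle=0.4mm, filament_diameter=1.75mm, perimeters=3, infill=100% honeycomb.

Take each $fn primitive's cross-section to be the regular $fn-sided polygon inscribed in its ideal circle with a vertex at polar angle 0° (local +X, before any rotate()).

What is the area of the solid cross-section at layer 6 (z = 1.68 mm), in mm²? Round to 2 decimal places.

At z = 1.68 mm: the r=2.5 cylinder contributes a regular 24-gon of circumradius 2.5 (area = (24/2)·2.500²·sin(360°/24) = 19.41 mm²). Overall, the cross-section is a single solid region. Net area = 19.41 mm².

19.41 mm²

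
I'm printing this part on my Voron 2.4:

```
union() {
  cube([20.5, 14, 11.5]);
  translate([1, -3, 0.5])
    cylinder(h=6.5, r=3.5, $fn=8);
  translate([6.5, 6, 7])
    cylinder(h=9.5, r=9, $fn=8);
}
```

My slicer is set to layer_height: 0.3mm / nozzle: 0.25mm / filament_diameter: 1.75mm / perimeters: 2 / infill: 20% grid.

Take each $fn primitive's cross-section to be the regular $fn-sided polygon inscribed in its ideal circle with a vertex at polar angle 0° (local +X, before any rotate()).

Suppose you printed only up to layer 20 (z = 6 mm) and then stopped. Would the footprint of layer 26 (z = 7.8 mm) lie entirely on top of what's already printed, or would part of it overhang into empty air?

Compare the two slices. At z = 6: the cube (footprint 20.5×14) is included at this height (area 287.00 mm²); the cylinder at (1, -3): section is a regular 8-gon, circumradius r=3.5 (area = (8/2)·3.500²·sin(360°/8) = 34.65 mm²); the cylinder at (6.5, 6) does not reach this height (z outside [7, 16.5]); Taking the union: the regions partially overlap — summed areas 321.65 mm² minus the doubly-counted overlap 0.59 mm² gives 321.05 mm² — area = 321.05 mm². At z = 7.8: the cube is present — its section is the full 20.5×14 rectangle (area 287.00 mm²); the cylinder at (1, -3) is not intersected at this z (z outside [0.5, 7]); the r=9 cylinder at (6.5, 6) contributes a regular 8-gon of circumradius 9 (area = (8/2)·9.000²·sin(360°/8) = 229.10 mm²); Merging all regions: the regions partially overlap — summed areas 516.10 mm² minus the doubly-counted overlap 190.14 mm² gives 325.97 mm² — area = 325.97 mm². Checking containment: at z = 7.8 the cross-section extends beyond the z = 6 cross-section by about 35.37 mm².

part overhangs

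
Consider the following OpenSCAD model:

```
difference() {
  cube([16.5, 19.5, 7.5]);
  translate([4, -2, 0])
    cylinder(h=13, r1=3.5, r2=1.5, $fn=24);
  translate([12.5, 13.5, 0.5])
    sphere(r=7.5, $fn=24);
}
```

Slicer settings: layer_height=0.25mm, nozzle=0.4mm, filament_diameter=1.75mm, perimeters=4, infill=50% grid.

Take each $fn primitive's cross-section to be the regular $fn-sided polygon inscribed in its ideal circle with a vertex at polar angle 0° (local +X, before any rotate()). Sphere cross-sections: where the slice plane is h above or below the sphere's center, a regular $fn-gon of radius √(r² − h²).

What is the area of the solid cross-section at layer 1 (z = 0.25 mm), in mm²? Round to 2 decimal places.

180.90 mm²

At z = 0.25 mm: the cube is present — its section is the full 16.5×19.5 rectangle (area 321.75 mm²); the cone at (4, -2) contributes a regular 24-gon of circumradius 3.462 (interpolated between r1=3.5 and r2=1.5 at t=0.019) (area = (24/2)·3.462²·sin(360°/24) = 37.21 mm²); the sphere at (12.5, 13.5): section is a regular 24-gon, circumradius = √(r²−h²) = √(7.5²−0.25²) = 7.496 (area = (24/2)·7.496²·sin(360°/24) = 174.51 mm²); Subtracting the remaining from the first: starting from the 16.5×19.5 cube (321.75 mm²), the cone at (4, -2) partially overlaps it — only the 5.66 mm² overlap (of its 37.21 mm²) is removed, clipping the outline; the r=7.5 sphere at (12.5, 13.5) partially overlaps it — only the 135.20 mm² overlap (of its 174.51 mm²) is removed, clipping the outline — area = 180.90 mm². Overall, the cross-section is a single solid region. Net area = 180.90 mm².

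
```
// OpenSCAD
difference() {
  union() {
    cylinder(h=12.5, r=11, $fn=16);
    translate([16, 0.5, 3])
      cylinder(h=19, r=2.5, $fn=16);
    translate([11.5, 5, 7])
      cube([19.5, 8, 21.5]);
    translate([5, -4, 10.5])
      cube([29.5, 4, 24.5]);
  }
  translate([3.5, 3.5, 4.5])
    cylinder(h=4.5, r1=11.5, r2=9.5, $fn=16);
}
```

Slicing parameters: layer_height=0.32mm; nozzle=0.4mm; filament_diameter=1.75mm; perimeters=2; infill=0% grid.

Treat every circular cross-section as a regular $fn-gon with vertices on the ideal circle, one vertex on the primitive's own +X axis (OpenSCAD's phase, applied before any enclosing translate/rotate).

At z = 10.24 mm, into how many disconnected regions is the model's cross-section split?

At z = 10.24 mm: the r=11 cylinder contributes a regular 16-gon of circumradius 11; the r=2.5 cylinder at (16, 0.5) contributes a regular 16-gon of circumradius 2.5; the 19.5×8 cube at (11.5, 5) contributes its full rectangle; the cube at (5, -4) is absent (z outside [10.5, 35]); Merging all regions: the 3 present regions are separate (no shared area or edge), so areas and boundary lengths simply add and each stays a separate island — 3 connected regions; the cone at (3.5, 3.5) is not intersected at this z (z outside [4.5, 9]); After the difference (first − rest): none of the subtracted shapes is present at this height, so the result so far is unchanged — 3 connected regions. The result has 3 disconnected regions.

3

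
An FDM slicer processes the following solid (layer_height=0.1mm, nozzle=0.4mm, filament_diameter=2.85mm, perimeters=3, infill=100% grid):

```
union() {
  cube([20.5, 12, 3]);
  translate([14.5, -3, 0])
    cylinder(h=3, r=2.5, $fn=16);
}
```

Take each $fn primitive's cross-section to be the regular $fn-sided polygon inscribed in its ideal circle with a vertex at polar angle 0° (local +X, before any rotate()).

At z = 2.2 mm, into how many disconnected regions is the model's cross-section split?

At z = 2.2 mm: the cube (footprint 20.5×12) is included at this height; the r=2.5 cylinder at (14.5, -3) gives a regular 16-gon of circumradius 2.5 (constant along its height); Combining (union): the 2 present regions are separate (no shared area or edge), so areas and boundary lengths simply add and each stays a separate island — 2 connected regions. The result has 2 disconnected regions.

2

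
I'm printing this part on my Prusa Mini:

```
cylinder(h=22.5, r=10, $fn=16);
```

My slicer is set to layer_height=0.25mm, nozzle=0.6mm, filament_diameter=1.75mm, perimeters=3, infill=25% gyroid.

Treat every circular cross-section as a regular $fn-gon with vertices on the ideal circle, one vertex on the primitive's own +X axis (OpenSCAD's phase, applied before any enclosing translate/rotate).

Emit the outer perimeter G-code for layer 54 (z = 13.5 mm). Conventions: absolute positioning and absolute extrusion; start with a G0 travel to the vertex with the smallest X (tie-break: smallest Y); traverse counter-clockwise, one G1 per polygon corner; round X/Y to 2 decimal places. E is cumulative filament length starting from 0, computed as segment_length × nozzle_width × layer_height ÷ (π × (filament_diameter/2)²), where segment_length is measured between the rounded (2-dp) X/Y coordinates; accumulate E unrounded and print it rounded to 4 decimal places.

G0 X-10.00 Y0.00 Z13.50
G1 X-9.24 Y-3.83 E0.2435
G1 X-7.07 Y-7.07 E0.4867
G1 X-3.83 Y-9.24 E0.7299
G1 X0.00 Y-10.00 E0.9734
G1 X3.83 Y-9.24 E1.2169
G1 X7.07 Y-7.07 E1.4601
G1 X9.24 Y-3.83 E1.7033
G1 X10.00 Y0.00 E1.9468
G1 X9.24 Y3.83 E2.1903
G1 X7.07 Y7.07 E2.4335
G1 X3.83 Y9.24 E2.6767
G1 X0.00 Y10.00 E2.9202
G1 X-3.83 Y9.24 E3.1637
G1 X-7.07 Y7.07 E3.4069
G1 X-9.24 Y3.83 E3.6500
G1 X-10.00 Y0.00 E3.8935

At z = 13.5 mm: the r=10 cylinder contributes a regular 16-gon of circumradius 10. The outline is a single polygon with 16 vertices. Extrusion per mm of travel: 0.6 × 0.25 / (π × 0.875²) = 0.062363. Accumulating E over each segment gives final E = 3.8935.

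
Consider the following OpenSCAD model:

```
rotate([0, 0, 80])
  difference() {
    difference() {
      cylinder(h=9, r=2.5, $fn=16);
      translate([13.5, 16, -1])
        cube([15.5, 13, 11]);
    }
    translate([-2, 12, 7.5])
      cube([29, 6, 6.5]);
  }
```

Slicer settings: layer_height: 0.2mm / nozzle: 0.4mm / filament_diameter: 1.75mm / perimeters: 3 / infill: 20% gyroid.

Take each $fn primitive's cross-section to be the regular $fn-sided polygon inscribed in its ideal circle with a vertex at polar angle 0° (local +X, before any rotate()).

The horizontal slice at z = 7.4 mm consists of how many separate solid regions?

1

At z = 7.4 mm: the r=2.5 cylinder gives a regular 16-gon of circumradius 2.5 (constant along its height); the cube at (13.5, 16) is present — its section is the full 15.5×13 rectangle; Subtracting the remaining from the first: starting from the r=2.5 cylinder, the 15.5×13 cube at (13.5, 16) misses the remaining region (no effect) — 1 connected region; the cube at (-2, 12) is absent (z outside [7.5, 14]); After the difference (first − rest): none of the subtracted shapes is present at this height, so the result so far is unchanged — 1 connected region; (rotated 80° about Z; rotation is an isometry so areas/perimeters/island counts are preserved). The result has 1 disconnected region.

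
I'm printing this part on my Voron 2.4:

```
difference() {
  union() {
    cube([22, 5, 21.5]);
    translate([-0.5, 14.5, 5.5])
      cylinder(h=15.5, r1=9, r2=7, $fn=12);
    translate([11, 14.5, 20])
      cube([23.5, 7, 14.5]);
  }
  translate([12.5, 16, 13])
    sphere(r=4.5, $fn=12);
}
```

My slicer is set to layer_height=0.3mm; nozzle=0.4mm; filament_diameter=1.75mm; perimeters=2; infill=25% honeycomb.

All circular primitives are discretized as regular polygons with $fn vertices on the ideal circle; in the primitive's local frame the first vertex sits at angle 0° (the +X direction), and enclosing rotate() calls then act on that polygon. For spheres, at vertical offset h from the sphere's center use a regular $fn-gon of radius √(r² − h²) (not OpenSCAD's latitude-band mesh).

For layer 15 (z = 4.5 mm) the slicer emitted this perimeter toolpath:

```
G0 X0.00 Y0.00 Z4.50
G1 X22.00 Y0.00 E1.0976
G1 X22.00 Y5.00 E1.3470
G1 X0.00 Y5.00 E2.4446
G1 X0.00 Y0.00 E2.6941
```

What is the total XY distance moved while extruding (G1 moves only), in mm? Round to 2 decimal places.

54.00 mm

Sum the Euclidean lengths of each G1 segment: total = 54.00 mm.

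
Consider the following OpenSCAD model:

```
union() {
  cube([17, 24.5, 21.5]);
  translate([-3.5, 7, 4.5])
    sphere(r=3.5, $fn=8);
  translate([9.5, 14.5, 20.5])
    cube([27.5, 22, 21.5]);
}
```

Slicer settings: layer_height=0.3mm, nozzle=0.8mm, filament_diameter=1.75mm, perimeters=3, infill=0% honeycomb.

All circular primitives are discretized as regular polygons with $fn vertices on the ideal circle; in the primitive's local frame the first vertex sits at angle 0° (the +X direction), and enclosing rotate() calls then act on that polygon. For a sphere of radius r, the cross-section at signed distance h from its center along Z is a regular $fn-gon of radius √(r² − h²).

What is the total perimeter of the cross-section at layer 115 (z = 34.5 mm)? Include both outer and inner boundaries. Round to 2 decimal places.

At z = 34.5 mm: the cube is absent (z outside [0, 21.5]); the sphere at (-3.5, 7) is absent (|z−center|=30.000 > r=3.5); the 27.5×22 cube at (9.5, 14.5) contributes its full rectangle (perimeter 99.00 mm); Combining (union): only the 27.5×22 cube at (9.5, 14.5) is present, so the union is just that shape — boundary = 99.00 mm. Overall, the cross-section is a single solid region. Total boundary length (outer) = 99.00 mm.

99.00 mm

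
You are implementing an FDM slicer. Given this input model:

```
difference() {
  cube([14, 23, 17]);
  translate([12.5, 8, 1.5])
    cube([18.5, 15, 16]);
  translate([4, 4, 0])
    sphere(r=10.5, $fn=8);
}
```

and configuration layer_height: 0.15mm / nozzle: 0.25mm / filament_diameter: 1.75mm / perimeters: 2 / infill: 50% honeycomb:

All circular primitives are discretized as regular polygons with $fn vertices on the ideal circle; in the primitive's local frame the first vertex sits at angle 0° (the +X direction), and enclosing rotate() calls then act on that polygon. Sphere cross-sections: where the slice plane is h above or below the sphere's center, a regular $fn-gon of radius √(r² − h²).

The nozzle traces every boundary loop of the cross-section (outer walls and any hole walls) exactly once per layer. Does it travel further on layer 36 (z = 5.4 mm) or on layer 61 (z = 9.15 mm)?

Layer 36 (z = 5.4): the cube (footprint 14×23) is included at this height (perimeter 74.00 mm); the cube at (12.5, 8) is present — its section is the full 18.5×15 rectangle (perimeter 67.00 mm); the r=10.5 sphere at (4, 4) slices to a regular 8-gon of circumradius 9.005 (√(r²−h²) with h=5.4 from center) (perimeter = 2·8·9.005·sin(180°/8) = 55.14 mm); Taking the first minus the rest: starting from the 14×23 cube, the 18.5×15 cube at (12.5, 8) partially overlaps it — only the 22.50 mm² overlap (of its 277.50 mm²) is removed, clipping the outline; the r=10.5 sphere at (4, 4) partially overlaps it — only the 138.75 mm² overlap (of its 229.36 mm²) is removed, clipping the outline — boundary = 73.75 mm. So its perimeter = 73.75 mm. Layer 61 (z = 9.15): the cube (footprint 14×23) is included at this height (perimeter 74.00 mm); the cube at (12.5, 8) (footprint 18.5×15) is included at this height (perimeter 67.00 mm); the sphere at (4, 4): section is a regular 8-gon, circumradius = √(r²−h²) = √(10.5²−9.15²) = 5.150 (perimeter = 2·8·5.150·sin(180°/8) = 31.54 mm); Subtracting the remaining from the first: starting from the 14×23 cube, the 18.5×15 cube at (12.5, 8) partially overlaps it — only the 22.50 mm² overlap (of its 277.50 mm²) is removed, clipping the outline; the r=10.5 sphere at (4, 4) partially overlaps it — only the 68.64 mm² overlap (of its 75.03 mm²) is removed, clipping the outline — boundary = 82.40 mm. So its perimeter = 82.40 mm. Layer 61 is larger (82.40 vs 73.75 mm).

layer 61 (z = 9.15 mm)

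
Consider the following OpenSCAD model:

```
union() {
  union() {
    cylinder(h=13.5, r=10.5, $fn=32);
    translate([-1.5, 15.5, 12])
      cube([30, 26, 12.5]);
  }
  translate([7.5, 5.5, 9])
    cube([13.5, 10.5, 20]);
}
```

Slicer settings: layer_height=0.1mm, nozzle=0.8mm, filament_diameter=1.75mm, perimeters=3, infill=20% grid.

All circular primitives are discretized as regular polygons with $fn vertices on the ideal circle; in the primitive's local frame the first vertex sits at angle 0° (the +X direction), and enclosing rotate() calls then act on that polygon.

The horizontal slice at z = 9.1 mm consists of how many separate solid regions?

1

At z = 9.1 mm: the r=10.5 cylinder contributes a regular 32-gon of circumradius 10.5; the cube at (-1.5, 15.5) does not reach this height (z outside [12, 24.5]); Combining (union): only the r=10.5 cylinder is present, so the union is just that shape — 1 connected region; the 13.5×10.5 cube at (7.5, 5.5) contributes its full rectangle; Combining (union): the regions partially overlap (shared area 1.36 mm²), so overlapping operands fuse into one piece — 1 connected region. The result has 1 disconnected region.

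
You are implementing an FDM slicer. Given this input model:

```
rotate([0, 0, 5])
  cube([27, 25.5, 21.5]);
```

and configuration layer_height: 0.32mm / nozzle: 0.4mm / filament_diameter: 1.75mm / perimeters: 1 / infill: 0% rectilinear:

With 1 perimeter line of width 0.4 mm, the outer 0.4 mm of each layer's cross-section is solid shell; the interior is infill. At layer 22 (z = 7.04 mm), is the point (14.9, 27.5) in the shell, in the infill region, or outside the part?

outside

At z = 7.04 mm: the cube (footprint 27×25.5) is included at this height; (rotated 5° about Z; rotation is an isometry so areas/perimeters/island counts are preserved). Overall, the cross-section is a single solid region. Undo the 5° rotation: the query point maps to (17.240, 26.097) in the un-rotated model frame. The nearest boundary edge runs (27.00, 25.50)→(0.00, 25.50); distance from the point to it = 0.60 mm. The point is not inside any of the regions above, so it lies outside the cross-section (0.60 mm from the nearest boundary).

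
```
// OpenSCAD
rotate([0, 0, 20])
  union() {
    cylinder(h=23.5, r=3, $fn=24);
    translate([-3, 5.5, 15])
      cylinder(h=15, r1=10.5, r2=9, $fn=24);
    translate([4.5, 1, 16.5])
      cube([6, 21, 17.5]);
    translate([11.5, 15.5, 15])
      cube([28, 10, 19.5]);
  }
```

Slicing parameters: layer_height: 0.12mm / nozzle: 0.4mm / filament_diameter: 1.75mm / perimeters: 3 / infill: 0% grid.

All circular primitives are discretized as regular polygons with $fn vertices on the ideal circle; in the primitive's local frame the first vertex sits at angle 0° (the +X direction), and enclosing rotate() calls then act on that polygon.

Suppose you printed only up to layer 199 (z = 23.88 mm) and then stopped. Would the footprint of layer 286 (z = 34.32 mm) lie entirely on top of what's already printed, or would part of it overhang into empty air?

Compare the two slices. At z = 23.88: the cylinder is not intersected at this z (z outside [0, 23.5]); the cone at (-3, 5.5) (r1=10.5→r2=9) has section circumradius 9.612 here — a regular 24-gon (area = (24/2)·9.612²·sin(360°/24) = 286.95 mm²); the 6×21 cube at (4.5, 1) contributes its full rectangle (area 126.00 mm²); the cube at (11.5, 15.5) is present — its section is the full 28×10 rectangle (area 280.00 mm²); Taking the union: the regions partially overlap — summed areas 692.95 mm² minus the doubly-counted overlap 15.91 mm² gives 677.04 mm² — area = 677.04 mm²; (whole slice rotated 20° about Z — lengths, areas and connectivity unchanged). At z = 34.32: the cylinder is absent (z outside [0, 23.5]); the cone at (-3, 5.5) is not intersected at this z (z outside [15, 30]); the cube at (4.5, 1) does not reach this height (z outside [16.5, 34]); the cube at (11.5, 15.5) is present — its section is the full 28×10 rectangle (area 280.00 mm²); Merging all regions: only the 28×10 cube at (11.5, 15.5) is present, so the union is just that shape — area = 280.00 mm²; (rotated 20° about Z; rotation is an isometry so areas/perimeters/island counts are preserved). Checking containment: the cross-section at z = 34.32 is a subset of the cross-section at z = 23.88.

entirely on top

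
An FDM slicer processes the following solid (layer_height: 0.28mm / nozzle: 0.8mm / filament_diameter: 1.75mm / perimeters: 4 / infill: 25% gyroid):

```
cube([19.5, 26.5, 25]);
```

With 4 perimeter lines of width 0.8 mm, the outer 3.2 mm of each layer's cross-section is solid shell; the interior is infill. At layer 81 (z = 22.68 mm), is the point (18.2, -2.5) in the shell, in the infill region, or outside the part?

At z = 22.68 mm: the 19.5×26.5 cube contributes its full rectangle. Overall, the cross-section is a single solid region. The nearest boundary edge runs (0.00, 0.00)→(19.50, 0.00); distance from the point to it = 2.50 mm. The point is not inside any of the regions above, so it lies outside the cross-section (2.50 mm from the nearest boundary).

outside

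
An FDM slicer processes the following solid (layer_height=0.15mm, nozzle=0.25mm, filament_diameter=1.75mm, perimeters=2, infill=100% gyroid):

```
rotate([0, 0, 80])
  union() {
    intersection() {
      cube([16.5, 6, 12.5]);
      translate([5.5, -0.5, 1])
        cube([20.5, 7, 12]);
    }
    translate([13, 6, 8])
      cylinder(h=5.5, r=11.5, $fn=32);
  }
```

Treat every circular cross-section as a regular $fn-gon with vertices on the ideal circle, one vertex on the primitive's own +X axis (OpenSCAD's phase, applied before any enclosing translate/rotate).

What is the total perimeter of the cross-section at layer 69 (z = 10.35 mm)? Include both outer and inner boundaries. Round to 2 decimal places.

At z = 10.35 mm: the 16.5×6 cube contributes its full rectangle (perimeter 45.00 mm); the cube at (5.5, -0.5) (footprint 20.5×7) is included at this height (perimeter 55.00 mm); Taking the intersection: the 20.5×7 cube at (5.5, -0.5) partially overlaps the 16.5×6 cube; clipping to the common part keeps 66.00 mm² — boundary = 34.00 mm; the r=11.5 cylinder at (13, 6) contributes a regular 32-gon of circumradius 11.5 (perimeter = 2·32·11.500·sin(180°/32) = 72.14 mm); Combining (union): the result so far lies entirely inside the r=11.5 cylinder at (13, 6), so the union is just the r=11.5 cylinder at (13, 6) — boundary = 72.14 mm; (rotated 80° about Z; rotation is an isometry so areas/perimeters/island counts are preserved). Overall, the cross-section is a single solid region. Total boundary length (outer) = 72.14 mm.

72.14 mm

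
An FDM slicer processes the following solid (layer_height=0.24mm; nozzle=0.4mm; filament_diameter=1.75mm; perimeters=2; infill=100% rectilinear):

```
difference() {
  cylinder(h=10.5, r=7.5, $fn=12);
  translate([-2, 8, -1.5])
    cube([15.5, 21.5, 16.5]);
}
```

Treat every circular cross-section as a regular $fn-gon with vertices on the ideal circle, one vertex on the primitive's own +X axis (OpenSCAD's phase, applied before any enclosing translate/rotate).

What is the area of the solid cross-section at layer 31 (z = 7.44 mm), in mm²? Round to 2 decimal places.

At z = 7.44 mm: the r=7.5 cylinder contributes a regular 12-gon of circumradius 7.5 (area = (12/2)·7.500²·sin(360°/12) = 168.75 mm²); the cube at (-2, 8) is present — its section is the full 15.5×21.5 rectangle (area 333.25 mm²); After the difference (first − rest): starting from the r=7.5 cylinder (168.75 mm²), the 15.5×21.5 cube at (-2, 8) misses the remaining region (no effect) — area = 168.75 mm². Overall, the cross-section is a single solid region. Net area = 168.75 mm².

168.75 mm²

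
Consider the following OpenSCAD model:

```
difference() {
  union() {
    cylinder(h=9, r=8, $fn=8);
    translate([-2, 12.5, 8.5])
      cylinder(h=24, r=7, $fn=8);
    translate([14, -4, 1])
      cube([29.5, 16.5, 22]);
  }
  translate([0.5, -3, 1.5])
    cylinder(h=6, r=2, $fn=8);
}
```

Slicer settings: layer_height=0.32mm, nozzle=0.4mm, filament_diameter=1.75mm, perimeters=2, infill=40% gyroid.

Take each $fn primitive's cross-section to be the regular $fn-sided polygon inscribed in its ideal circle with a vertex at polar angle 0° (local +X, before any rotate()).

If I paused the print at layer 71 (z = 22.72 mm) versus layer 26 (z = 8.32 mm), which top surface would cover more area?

Layer 71 (z = 22.72): the cylinder does not reach this height (z outside [0, 9]); the cylinder at (-2, 12.5): section is a regular 8-gon, circumradius r=7 (area = (8/2)·7.000²·sin(360°/8) = 138.59 mm²); the cube at (14, -4) is present — its section is the full 29.5×16.5 rectangle (area 486.75 mm²); Combining (union): the 2 present regions are separate (no shared area or edge), so areas and boundary lengths simply add and each stays a separate island — area = 625.34 mm²; the cylinder at (0.5, -3) is not intersected at this z (z outside [1.5, 7.5]); After the difference (first − rest): none of the subtracted shapes is present at this height, so that combined region is unchanged — area = 625.34 mm². So its area = 625.34 mm². Layer 26 (z = 8.32): the r=8 cylinder contributes a regular 8-gon of circumradius 8 (area = (8/2)·8.000²·sin(360°/8) = 181.02 mm²); the cylinder at (-2, 12.5) is not intersected at this z (z outside [8.5, 32.5]); the cube at (14, -4) is present — its section is the full 29.5×16.5 rectangle (area 486.75 mm²); Taking the union: the 2 present regions are separate (no shared area or edge), so areas and boundary lengths simply add and each stays a separate island — area = 667.77 mm²; the cylinder at (0.5, -3) is absent (z outside [1.5, 7.5]); Subtracting the remaining from the first: none of the subtracted shapes is present at this height, so that combined region is unchanged — area = 667.77 mm². So its area = 667.77 mm². Layer 26 is larger (667.77 vs 625.34 mm²).

layer 26 (z = 8.32 mm)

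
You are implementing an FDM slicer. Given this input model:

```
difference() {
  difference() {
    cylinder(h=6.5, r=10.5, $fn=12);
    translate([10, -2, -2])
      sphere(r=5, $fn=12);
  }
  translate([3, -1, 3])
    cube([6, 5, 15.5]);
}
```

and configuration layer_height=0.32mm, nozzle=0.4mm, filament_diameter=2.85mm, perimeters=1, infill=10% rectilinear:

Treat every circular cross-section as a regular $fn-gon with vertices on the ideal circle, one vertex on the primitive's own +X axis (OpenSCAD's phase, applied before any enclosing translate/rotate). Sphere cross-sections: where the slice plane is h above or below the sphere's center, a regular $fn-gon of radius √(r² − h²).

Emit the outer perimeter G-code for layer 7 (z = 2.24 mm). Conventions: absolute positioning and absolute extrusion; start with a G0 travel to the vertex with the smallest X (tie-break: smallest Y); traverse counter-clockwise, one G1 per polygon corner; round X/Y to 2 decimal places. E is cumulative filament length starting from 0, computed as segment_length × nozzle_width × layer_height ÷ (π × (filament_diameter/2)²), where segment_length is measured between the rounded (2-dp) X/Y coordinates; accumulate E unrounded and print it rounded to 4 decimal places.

G0 X-10.50 Y0.00 Z2.24
G1 X-9.09 Y-5.25 E0.1091
G1 X-5.25 Y-9.09 E0.2180
G1 X0.00 Y-10.50 E0.3271
G1 X5.25 Y-9.09 E0.4362
G1 X9.09 Y-5.25 E0.5451
G1 X9.30 Y-4.46 E0.5615
G1 X8.68 Y-4.29 E0.5744
G1 X7.71 Y-3.32 E0.6020
G1 X7.35 Y-2.00 E0.6294
G1 X7.71 Y-0.68 E0.6569
G1 X8.68 Y0.29 E0.6844
G1 X10.00 Y0.65 E0.7118
G1 X10.35 Y0.56 E0.7191
G1 X9.09 Y5.25 E0.8165
G1 X5.25 Y9.09 E0.9255
G1 X0.00 Y10.50 E1.0346
G1 X-5.25 Y9.09 E1.1436
G1 X-9.09 Y5.25 E1.2526
G1 X-10.50 Y0.00 E1.3617

At z = 2.24 mm: the cylinder: section is a regular 12-gon, circumradius r=10.5; the r=5 sphere at (10, -2) contributes a regular 12-gon of circumradius √(5²−4.24²) = 2.650; Subtracting the remaining from the first: starting from the r=10.5 cylinder, the r=5 sphere at (10, -2) partially overlaps it — only the 10.28 mm² overlap (of its 21.07 mm²) is removed, clipping the outline — 1 connected region; the cube at (3, -1) is not intersected at this z (z outside [3, 18.5]); Taking the first minus the rest: none of the subtracted shapes is present at this height, so the result so far is unchanged — 1 connected region. The outline is a single polygon with 19 vertices. Extrusion per mm of travel: 0.4 × 0.32 / (π × 1.425²) = 0.020065. Accumulating E over each segment gives final E = 1.3617.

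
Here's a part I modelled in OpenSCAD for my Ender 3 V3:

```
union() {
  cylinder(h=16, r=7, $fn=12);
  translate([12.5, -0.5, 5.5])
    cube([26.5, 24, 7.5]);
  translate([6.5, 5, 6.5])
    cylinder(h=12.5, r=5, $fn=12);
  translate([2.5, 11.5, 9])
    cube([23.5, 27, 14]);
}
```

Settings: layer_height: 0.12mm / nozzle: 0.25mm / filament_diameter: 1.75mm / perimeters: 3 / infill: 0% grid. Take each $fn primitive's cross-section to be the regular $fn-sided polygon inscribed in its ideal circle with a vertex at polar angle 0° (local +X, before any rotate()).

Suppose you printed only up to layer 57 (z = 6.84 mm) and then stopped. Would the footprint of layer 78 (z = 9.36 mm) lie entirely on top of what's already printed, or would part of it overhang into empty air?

part overhangs

Compare the two slices. At z = 6.84: the cylinder: section is a regular 12-gon, circumradius r=7 (area = (12/2)·7.000²·sin(360°/12) = 147.00 mm²); the 26.5×24 cube at (12.5, -0.5) contributes its full rectangle (area 636.00 mm²); the r=5 cylinder at (6.5, 5) gives a regular 12-gon of circumradius 5 (constant along its height) (area = (12/2)·5.000²·sin(360°/12) = 75.00 mm²); the cube at (2.5, 11.5) does not reach this height (z outside [9, 23]); Taking the union: the regions partially overlap — summed areas 858.00 mm² minus the doubly-counted overlap 19.95 mm² gives 838.05 mm² — area = 838.05 mm². At z = 9.36: the cylinder: section is a regular 12-gon, circumradius r=7 (area = (12/2)·7.000²·sin(360°/12) = 147.00 mm²); the cube at (12.5, -0.5) is present — its section is the full 26.5×24 rectangle (area 636.00 mm²); the r=5 cylinder at (6.5, 5) contributes a regular 12-gon of circumradius 5 (area = (12/2)·5.000²·sin(360°/12) = 75.00 mm²); the cube at (2.5, 11.5) (footprint 23.5×27) is included at this height (area 634.50 mm²); Combining (union): the regions partially overlap — summed areas 1492.50 mm² minus the doubly-counted overlap 181.95 mm² gives 1310.55 mm² — area = 1310.55 mm². Checking containment: at z = 9.36 the cross-section extends beyond the z = 6.84 cross-section by about 472.50 mm².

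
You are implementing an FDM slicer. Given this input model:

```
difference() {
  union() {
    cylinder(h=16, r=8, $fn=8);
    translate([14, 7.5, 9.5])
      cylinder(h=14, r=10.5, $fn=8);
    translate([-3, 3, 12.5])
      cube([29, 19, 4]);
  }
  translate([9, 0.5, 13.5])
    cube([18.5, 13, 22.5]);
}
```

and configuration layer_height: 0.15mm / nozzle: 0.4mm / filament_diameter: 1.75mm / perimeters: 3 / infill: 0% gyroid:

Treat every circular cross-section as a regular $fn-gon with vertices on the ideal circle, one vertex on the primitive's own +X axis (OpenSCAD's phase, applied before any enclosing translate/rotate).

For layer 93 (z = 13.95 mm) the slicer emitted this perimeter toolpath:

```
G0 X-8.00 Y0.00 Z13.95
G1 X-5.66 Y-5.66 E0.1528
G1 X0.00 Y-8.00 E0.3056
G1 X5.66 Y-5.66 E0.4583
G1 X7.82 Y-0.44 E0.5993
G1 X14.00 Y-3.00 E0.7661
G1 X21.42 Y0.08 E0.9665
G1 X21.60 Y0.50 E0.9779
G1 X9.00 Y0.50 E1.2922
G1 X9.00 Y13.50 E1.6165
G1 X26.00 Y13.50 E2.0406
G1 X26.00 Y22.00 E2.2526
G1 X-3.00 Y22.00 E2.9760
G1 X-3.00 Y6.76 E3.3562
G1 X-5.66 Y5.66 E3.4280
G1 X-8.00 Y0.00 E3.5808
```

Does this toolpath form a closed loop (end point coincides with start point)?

Start point (G0): (-8.00, 0.00). End point (last G1): the path returns to the start — closed.

yes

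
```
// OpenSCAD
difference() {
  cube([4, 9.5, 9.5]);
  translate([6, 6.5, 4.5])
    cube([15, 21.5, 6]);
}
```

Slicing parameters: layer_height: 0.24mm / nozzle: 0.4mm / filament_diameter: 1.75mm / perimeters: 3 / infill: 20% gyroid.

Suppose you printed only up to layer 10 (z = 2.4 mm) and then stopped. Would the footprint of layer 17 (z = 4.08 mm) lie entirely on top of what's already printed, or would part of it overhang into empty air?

Compare the two slices. At z = 2.4: the 4×9.5 cube contributes its full rectangle (area 38.00 mm²); the cube at (6, 6.5) is not intersected at this z (z outside [4.5, 10.5]); Subtracting the remaining from the first: none of the subtracted shapes is present at this height, so the 4×9.5 cube is unchanged — area = 38.00 mm². At z = 4.08: the 4×9.5 cube contributes its full rectangle (area 38.00 mm²); the cube at (6, 6.5) is not intersected at this z (z outside [4.5, 10.5]); Taking the first minus the rest: none of the subtracted shapes is present at this height, so the 4×9.5 cube is unchanged — area = 38.00 mm². Checking containment: the cross-section at z = 4.08 is a subset of the cross-section at z = 2.4.

entirely on top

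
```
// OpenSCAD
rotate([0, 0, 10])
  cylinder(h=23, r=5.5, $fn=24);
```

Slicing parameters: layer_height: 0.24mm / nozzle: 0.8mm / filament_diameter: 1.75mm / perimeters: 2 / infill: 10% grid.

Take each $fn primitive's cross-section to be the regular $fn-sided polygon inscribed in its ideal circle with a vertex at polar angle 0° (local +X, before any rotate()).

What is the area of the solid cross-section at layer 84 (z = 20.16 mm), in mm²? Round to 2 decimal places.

93.95 mm²

At z = 20.16 mm: the r=5.5 cylinder contributes a regular 24-gon of circumradius 5.5 (area = (24/2)·5.500²·sin(360°/24) = 93.95 mm²); (rotated 10° about Z; rotation is an isometry so areas/perimeters/island counts are preserved). Overall, the cross-section is a single solid region. Net area = 93.95 mm².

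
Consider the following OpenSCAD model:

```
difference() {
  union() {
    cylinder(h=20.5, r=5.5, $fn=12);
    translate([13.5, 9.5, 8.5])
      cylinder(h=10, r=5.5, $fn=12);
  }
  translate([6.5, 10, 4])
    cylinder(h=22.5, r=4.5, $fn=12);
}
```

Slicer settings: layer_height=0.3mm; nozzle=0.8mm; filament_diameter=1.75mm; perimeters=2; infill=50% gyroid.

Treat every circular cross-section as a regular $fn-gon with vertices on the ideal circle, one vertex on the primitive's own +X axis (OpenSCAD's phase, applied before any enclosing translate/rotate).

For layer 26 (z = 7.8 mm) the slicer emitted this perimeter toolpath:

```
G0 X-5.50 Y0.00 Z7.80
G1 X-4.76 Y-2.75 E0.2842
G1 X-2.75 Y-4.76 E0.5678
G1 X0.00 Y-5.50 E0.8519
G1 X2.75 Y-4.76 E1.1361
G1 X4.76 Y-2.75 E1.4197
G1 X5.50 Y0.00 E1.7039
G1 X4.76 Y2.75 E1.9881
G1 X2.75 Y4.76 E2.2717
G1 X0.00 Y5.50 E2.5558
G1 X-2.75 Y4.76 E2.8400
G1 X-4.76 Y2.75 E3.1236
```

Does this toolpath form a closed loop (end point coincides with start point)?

Start point (G0): (-5.50, 0.00). End point (last G1): the path does not return to the start — open.

no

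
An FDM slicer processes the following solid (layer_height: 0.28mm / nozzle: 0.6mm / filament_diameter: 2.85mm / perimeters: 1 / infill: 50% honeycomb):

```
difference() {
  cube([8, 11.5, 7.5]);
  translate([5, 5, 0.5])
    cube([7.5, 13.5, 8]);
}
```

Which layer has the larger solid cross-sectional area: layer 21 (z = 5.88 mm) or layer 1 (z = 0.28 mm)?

Layer 21 (z = 5.88): the cube is present — its section is the full 8×11.5 rectangle (area 92.00 mm²); the cube at (5, 5) is present — its section is the full 7.5×13.5 rectangle (area 101.25 mm²); Taking the first minus the rest: starting from the 8×11.5 cube (92.00 mm²), the 7.5×13.5 cube at (5, 5) partially overlaps it — only the 19.50 mm² overlap (of its 101.25 mm²) is removed, clipping the outline — area = 72.50 mm². So its area = 72.50 mm². Layer 1 (z = 0.28): the cube is present — its section is the full 8×11.5 rectangle (area 92.00 mm²); the cube at (5, 5) does not reach this height (z outside [0.5, 8.5]); Taking the first minus the rest: none of the subtracted shapes is present at this height, so the 8×11.5 cube is unchanged — area = 92.00 mm². So its area = 92.00 mm². Layer 1 is larger (92.00 vs 72.50 mm²).

layer 1 (z = 0.28 mm)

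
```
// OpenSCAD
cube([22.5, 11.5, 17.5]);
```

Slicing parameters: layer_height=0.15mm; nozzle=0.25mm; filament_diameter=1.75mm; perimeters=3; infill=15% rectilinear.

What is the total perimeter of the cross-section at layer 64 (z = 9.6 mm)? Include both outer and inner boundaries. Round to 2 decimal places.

At z = 9.6 mm: the 22.5×11.5 cube contributes its full rectangle (perimeter 68.00 mm). Overall, the cross-section is a single solid region. Total boundary length (outer) = 68.00 mm.

68.00 mm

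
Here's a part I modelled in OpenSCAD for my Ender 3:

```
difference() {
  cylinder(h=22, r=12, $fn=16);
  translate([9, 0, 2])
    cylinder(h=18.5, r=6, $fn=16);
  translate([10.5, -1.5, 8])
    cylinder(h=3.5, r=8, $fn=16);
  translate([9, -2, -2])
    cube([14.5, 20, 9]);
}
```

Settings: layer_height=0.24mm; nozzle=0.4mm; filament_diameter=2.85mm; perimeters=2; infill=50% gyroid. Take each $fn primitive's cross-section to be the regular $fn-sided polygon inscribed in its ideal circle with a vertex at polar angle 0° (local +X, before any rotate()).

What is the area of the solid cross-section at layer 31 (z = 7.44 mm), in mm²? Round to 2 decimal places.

358.14 mm²

At z = 7.44 mm: the r=12 cylinder gives a regular 16-gon of circumradius 12 (constant along its height) (area = (16/2)·12.000²·sin(360°/16) = 440.85 mm²); the cylinder at (9, 0): section is a regular 16-gon, circumradius r=6 (area = (16/2)·6.000²·sin(360°/16) = 110.21 mm²); the cylinder at (10.5, -1.5) is not intersected at this z (z outside [8, 11.5]); the cube at (9, -2) is not intersected at this z (z outside [-2, 7]); After the difference (first − rest): starting from the r=12 cylinder (440.85 mm²), the r=6 cylinder at (9, 0) partially overlaps it — only the 82.71 mm² overlap (of its 110.21 mm²) is removed, clipping the outline — area = 358.14 mm². Overall, the cross-section is a single solid region. Net area = 358.14 mm².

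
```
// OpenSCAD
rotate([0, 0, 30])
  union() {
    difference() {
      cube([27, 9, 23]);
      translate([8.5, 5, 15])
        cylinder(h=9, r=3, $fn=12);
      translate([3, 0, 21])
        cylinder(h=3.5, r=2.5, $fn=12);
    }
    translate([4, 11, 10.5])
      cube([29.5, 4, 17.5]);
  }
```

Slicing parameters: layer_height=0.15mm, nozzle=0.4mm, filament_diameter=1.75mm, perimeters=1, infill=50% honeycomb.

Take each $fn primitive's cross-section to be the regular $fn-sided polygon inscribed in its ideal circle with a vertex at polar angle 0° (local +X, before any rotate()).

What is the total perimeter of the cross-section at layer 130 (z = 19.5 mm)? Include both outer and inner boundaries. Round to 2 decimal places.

157.63 mm

At z = 19.5 mm: the 27×9 cube contributes its full rectangle (perimeter 72.00 mm); the cylinder at (8.5, 5): section is a regular 12-gon, circumradius r=3 (perimeter = 2·12·3.000·sin(180°/12) = 18.63 mm); the cylinder at (3, 0) does not reach this height (z outside [21, 24.5]); Taking the first minus the rest: starting from the 27×9 cube, the r=3 cylinder at (8.5, 5) lies wholly inside it (removes its full 27.00 mm² and its 18.63 mm outline becomes a hole wall) — boundary (outer + 1 inner loop) = 90.63 mm; the cube at (4, 11) is present — its section is the full 29.5×4 rectangle (perimeter 67.00 mm); Combining (union): the 2 present regions are separate (no shared area or edge), so areas and boundary lengths simply add and each stays a separate island — boundary (outer + 1 inner loop) = 157.63 mm; (whole slice rotated 30° about Z — lengths, areas and connectivity unchanged). Overall, the cross-section has 2 separate islands and 1 hole. Total boundary length (outer + inner) = 157.63 mm.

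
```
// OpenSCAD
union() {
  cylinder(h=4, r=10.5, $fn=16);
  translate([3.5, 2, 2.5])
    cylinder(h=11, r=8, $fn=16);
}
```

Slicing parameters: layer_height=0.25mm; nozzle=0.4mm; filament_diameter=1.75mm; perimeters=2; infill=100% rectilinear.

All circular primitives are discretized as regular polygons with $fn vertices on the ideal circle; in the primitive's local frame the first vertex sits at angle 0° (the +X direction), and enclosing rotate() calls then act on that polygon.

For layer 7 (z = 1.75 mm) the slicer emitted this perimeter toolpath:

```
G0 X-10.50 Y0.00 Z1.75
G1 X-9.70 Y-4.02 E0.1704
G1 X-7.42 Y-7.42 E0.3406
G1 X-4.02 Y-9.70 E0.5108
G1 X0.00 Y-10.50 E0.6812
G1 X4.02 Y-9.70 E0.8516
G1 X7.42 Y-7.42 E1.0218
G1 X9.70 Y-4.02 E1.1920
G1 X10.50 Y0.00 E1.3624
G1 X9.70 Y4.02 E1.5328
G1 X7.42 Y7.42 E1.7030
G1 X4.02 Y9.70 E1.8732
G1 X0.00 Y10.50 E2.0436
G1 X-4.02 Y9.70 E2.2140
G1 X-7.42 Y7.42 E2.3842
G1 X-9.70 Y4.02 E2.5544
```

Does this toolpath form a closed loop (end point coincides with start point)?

no

Start point (G0): (-10.50, 0.00). End point (last G1): the path does not return to the start — open.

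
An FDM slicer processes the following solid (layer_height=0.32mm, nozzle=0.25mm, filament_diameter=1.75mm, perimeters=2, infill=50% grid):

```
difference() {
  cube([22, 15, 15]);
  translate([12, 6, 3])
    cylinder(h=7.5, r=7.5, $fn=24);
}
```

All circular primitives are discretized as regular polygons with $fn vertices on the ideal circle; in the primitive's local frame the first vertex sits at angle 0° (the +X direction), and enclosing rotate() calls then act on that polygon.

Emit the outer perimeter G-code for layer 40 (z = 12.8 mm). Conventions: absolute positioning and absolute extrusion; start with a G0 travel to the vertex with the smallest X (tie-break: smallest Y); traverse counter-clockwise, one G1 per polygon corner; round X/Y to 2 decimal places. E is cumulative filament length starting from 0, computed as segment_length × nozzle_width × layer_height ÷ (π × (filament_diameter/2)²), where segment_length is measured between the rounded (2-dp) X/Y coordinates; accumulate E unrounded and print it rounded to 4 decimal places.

G0 X0.00 Y0.00 Z12.80
G1 X22.00 Y0.00 E0.7317
G1 X22.00 Y15.00 E1.2306
G1 X0.00 Y15.00 E1.9623
G1 X0.00 Y0.00 E2.4612

At z = 12.8 mm: the cube is present — its section is the full 22×15 rectangle; the cylinder at (12, 6) does not reach this height (z outside [3, 10.5]); After the difference (first − rest): none of the subtracted shapes is present at this height, so the 22×15 cube is unchanged — 1 connected region. The outline is a single polygon with 4 vertices. Extrusion per mm of travel: 0.25 × 0.32 / (π × 0.875²) = 0.033260. Accumulating E over each segment gives final E = 2.4612.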